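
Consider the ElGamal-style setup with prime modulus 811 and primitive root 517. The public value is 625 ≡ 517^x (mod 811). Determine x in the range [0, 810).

422

Baby-step giant-step with m = ceil(sqrt(810)) = 29.
Baby table (517^j mod 811 for j=0..28):
  0:1  1:517  2:470  3:501  4:308  5:280  6:402  7:218
  8:788  9:274  10:544  11:642  12:215  13:48  14:486  15:663
  16:529  17:186  18:464  19:643  20:732  21:518  22:176  23:160
  24:809  25:588  26:682  27:620  28:195
Giant step factor: 517^(-29) ≡ 769 (mod 811).
Scan 625·769^i mod 811 for i = 0, 1, …:
  i=0: 625   i=1: 513   i=2: 351   i=3: 667
  i=4: 371   i=5: 638   i=6: 778   i=7: 575
  i=8: 180   i=9: 550     …   i=13: 586
  i=14: 529
Match at i=14, j=16: x = 14·29 + 16 = 422.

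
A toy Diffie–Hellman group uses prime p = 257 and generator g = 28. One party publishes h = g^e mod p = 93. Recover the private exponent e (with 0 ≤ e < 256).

Successive powers of 28 modulo 257:
  28^0=1  28^1=28  28^2=13  28^3=107  28^4=169  28^5=106
  28^6=141  28^7=93
So 28^7 ≡ 93 (mod 257), giving e = 7.

7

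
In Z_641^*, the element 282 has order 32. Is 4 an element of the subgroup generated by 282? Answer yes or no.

yes

4 ∈ ⟨282⟩ iff 4^32 ≡ 1 (mod 641), since |⟨282⟩| = 32.
4^32 mod 641 = 1.
Since 1 = 1, 4 lies in the subgroup.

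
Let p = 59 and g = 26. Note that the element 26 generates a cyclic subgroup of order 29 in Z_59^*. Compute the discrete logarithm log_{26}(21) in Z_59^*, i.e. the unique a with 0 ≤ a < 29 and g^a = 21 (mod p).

4

Successive powers of 26 modulo 59:
  26^0=1  26^1=26  26^2=27  26^3=53  26^4=21
So 26^4 ≡ 21 (mod 59), giving a = 4.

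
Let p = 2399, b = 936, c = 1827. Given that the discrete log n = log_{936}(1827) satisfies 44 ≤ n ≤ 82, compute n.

75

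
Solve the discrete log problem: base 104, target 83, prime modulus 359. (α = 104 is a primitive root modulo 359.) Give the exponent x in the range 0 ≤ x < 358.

129

Baby-step giant-step with m = ceil(sqrt(358)) = 19.
Baby table (104^j mod 359 for j=0..18):
  0:1  1:104  2:46  3:117  4:321  5:356  6:47  7:221
  8:8  9:114  10:9  11:218  12:55  13:335  14:17  15:332
  16:64  17:194  18:72
Giant step factor: 104^(-19) ≡ 183 (mod 359).
Scan 83·183^i mod 359 for i = 0, 1, …:
  i=0: 83   i=1: 111   i=2: 209   i=3: 193
  i=4: 137   i=5: 300   i=6: 332
Match at i=6, j=15: x = 6·19 + 15 = 129.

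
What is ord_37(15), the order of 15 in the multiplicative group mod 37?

The order of 15 must divide p − 1 = 36 = 2^2 · 3^2.
Divisors: 1, 2, 3, 4, 6, 9, 12, 18, 36.
Check each in increasing order: 15^1 ≡ 15;  15^2 ≡ 3;  15^3 ≡ 8;  15^4 ≡ 9;  15^6 ≡ 27;  15^9 ≡ 31;  15^12 ≡ 26;  15^18 ≡ 36;  15^36 ≡ 1.
Smallest exponent giving 1 is 36.

36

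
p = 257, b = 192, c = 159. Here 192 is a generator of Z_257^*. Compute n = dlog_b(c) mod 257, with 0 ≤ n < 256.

Baby-step giant-step with m = ceil(sqrt(256)) = 16.
Baby table (192^j mod 257 for j=0..15):
  0:1  1:192  2:113  3:108  4:176  5:125  6:99  7:247
  8:136  9:155  10:205  11:39  12:35  13:38  14:100  15:182
Giant step factor: 192^(-16) ≡ 32 (mod 257).
Scan 159·32^i mod 257 for i = 0, 1, …:
  i=0: 159   i=1: 205
Match at i=1, j=10: n = 1·16 + 10 = 26.

26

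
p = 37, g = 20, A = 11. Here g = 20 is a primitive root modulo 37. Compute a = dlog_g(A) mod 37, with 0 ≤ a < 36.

30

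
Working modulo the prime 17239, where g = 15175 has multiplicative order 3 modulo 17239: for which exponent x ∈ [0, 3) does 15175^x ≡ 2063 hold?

2

Successive powers of 15175 modulo 17239:
  15175^0=1  15175^1=15175  15175^2=2063
So 15175^2 ≡ 2063 (mod 17239), giving x = 2.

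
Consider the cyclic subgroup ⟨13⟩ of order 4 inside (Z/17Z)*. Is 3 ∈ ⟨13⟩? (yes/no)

3 ∈ ⟨13⟩ iff 3^4 ≡ 1 (mod 17), since |⟨13⟩| = 4.
3^4 mod 17 = 13.
Since 13 ≠ 1, 3 does not lie in the subgroup.

no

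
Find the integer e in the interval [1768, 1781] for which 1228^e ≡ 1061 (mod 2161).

Compute 1228^1768 mod 2161 = 1897, then multiply by 1228 repeatedly:
  1228^1768=1897  1228^1769=2119  1228^1770=288  1228^1771=1421  1228^1772=1061
Found 1061 at exponent 1772.

1772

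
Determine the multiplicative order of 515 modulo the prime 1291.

258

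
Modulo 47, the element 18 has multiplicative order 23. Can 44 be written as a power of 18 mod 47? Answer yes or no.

no

44 ∈ ⟨18⟩ iff 44^23 ≡ 1 (mod 47), since |⟨18⟩| = 23.
44^23 mod 47 = 46.
Since 46 ≠ 1, 44 does not lie in the subgroup.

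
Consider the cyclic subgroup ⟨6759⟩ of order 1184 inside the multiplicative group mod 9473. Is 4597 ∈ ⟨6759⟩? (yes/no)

yes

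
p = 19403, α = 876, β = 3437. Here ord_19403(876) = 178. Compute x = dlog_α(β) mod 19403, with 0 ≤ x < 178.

110

Baby-step giant-step with m = ceil(sqrt(178)) = 14.
Baby table (876^j mod 19403 for j=0..13):
  0:1  1:876  2:10659  3:4441  4:9716  5:12702  6:9033  7:15887
  8:5061  9:9552  10:4859  11:7227  12:5474  13:2683
Giant step factor: 876^(-14) ≡ 17558 (mod 19403).
Scan 3437·17558^i mod 19403 for i = 0, 1, …:
  i=0: 3437   i=1: 3516   i=2: 12985   i=3: 5380
  i=4: 8236   i=5: 16532   i=6: 19379   i=7: 5474
Match at i=7, j=12: x = 7·14 + 12 = 110.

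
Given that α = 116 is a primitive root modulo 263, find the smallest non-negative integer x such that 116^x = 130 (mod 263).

153

Baby-step giant-step with m = ceil(sqrt(262)) = 17.
Baby table (116^j mod 263 for j=0..16):
  0:1  1:116  2:43  3:254  4:8  5:139  6:81  7:191
  8:64  9:60  10:122  11:213  12:249  13:217  14:187  15:126
  16:151
Giant step factor: 116^(-17) ≡ 5 (mod 263).
Scan 130·5^i mod 263 for i = 0, 1, …:
  i=0: 130   i=1: 124   i=2: 94   i=3: 207
  i=4: 246   i=5: 178   i=6: 101   i=7: 242
  i=8: 158   i=9: 1
Match at i=9, j=0: x = 9·17 + 0 = 153.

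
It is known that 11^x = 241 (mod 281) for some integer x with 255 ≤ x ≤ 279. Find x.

Compute 11^255 mod 281 = 182, then multiply by 11 repeatedly:
  11^255=182  11^256=35  11^257=104  11^258=20  11^259=220
  11^260=172  11^261=206  11^262=18  11^263=198  11^264=211
  11^265=73  11^266=241
Found 241 at exponent 266.

266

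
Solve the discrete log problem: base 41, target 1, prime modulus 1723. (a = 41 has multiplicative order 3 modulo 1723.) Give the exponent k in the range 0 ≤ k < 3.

0

Successive powers of 41 modulo 1723:
  41^0=1
So 41^0 ≡ 1 (mod 1723), giving k = 0.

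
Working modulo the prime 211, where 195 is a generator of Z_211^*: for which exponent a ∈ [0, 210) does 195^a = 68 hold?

129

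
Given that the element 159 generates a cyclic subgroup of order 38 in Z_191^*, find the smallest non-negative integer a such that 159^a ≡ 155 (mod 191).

Successive powers of 159 modulo 191:
  159^0=1  159^1=159  159^2=69  159^3=84  159^4=177  159^5=66
  159^6=180  159^7=161  159^8=5  159^9=31  159^10=154  159^11=38
  159^12=121  159^13=139  159^14=136  159^15=41  159^16=25  159^17=155
So 159^17 ≡ 155 (mod 191), giving a = 17.

17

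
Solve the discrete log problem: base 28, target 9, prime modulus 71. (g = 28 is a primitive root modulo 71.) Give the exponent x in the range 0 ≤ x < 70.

4

Successive powers of 28 modulo 71:
  28^0=1  28^1=28  28^2=3  28^3=13  28^4=9
So 28^4 ≡ 9 (mod 71), giving x = 4.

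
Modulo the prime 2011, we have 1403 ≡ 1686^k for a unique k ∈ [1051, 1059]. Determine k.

1053

Compute 1686^1051 mod 2011 = 1596, then multiply by 1686 repeatedly:
  1686^1051=1596  1686^1052=138  1686^1053=1403
Found 1403 at exponent 1053.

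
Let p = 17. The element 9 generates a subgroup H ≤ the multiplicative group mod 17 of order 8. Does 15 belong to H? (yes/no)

yes

⟨9⟩ has order 8; its elements mod 17 are {1, 2, 4, 8, 9, 13, 15, 16}.
15 is in this set.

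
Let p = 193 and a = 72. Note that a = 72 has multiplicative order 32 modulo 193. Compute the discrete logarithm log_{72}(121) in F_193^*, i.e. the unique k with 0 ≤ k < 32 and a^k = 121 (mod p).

Successive powers of 72 modulo 193:
  72^0=1  72^1=72  72^2=166  72^3=179  72^4=150  72^5=185
  72^6=3  72^7=23  72^8=112  72^9=151  72^10=64  72^11=169
  72^12=9  72^13=69  72^14=143  72^15=67  72^16=192  72^17=121
So 72^17 ≡ 121 (mod 193), giving k = 17.

17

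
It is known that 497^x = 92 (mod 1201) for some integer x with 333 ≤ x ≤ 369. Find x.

Compute 497^333 mod 1201 = 595, then multiply by 497 repeatedly:
  497^333=595  497^334=269  497^335=382  497^336=96  497^337=873
  497^338=320  497^339=508  497^340=266  497^341=92
Found 92 at exponent 341.

341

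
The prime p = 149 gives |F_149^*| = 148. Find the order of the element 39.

37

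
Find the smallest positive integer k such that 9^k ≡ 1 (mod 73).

6

The order of 9 must divide p − 1 = 72 = 2^3 · 3^2.
Divisors: 1, 2, 3, 4, 6, 8, 9, 12, 18, 24, 36, 72.
Check each in increasing order: 9^1 ≡ 9;  9^2 ≡ 8;  9^3 ≡ 72;  9^4 ≡ 64;  9^6 ≡ 1.
Smallest exponent giving 1 is 6.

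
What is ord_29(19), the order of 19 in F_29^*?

28

The order of 19 must divide p − 1 = 28 = 2^2 · 7.
Divisors: 1, 2, 4, 7, 14, 28.
Check each in increasing order: 19^1 ≡ 19;  19^2 ≡ 13;  19^4 ≡ 24;  19^7 ≡ 12;  19^14 ≡ 28;  19^28 ≡ 1.
Smallest exponent giving 1 is 28.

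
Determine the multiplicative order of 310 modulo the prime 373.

The order of 310 must divide p − 1 = 372 = 2^2 · 3 · 31.
Divisors: 1, 2, 3, 4, 6, 12, 31, 62, 93, 124, 186, 372.
Check each in increasing order: 310^1 ≡ 310;  310^2 ≡ 239;  310^3 ≡ 236;  310^4 ≡ 52;  310^6 ≡ 119;  310^12 ≡ 360;  310^31 ≡ 88;  310^62 ≡ 284;  310^93 ≡ 1.
Smallest exponent giving 1 is 93.

93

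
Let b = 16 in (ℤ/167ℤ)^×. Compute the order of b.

83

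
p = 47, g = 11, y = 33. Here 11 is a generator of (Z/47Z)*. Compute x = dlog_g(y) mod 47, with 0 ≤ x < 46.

Successive powers of 11 modulo 47:
  11^0=1  11^1=11  11^2=27  11^3=15  11^4=24  11^5=29
  11^6=37  11^7=31  11^8=12  11^9=38  11^10=42  11^11=39
  11^12=6  11^13=19  11^14=21  11^15=43  11^16=3  11^17=33
So 11^17 ≡ 33 (mod 47), giving x = 17.

17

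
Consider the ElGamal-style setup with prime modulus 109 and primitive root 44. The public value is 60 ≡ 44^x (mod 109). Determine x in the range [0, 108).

Baby-step giant-step with m = ceil(sqrt(108)) = 11.
Baby table (44^j mod 109 for j=0..10):
  0:1  1:44  2:83  3:55  4:22  5:96  6:82  7:11
  8:48  9:41  10:60
Giant step factor: 44^(-11) ≡ 50 (mod 109).
Scan 60·50^i mod 109 for i = 0, 1, …:
  i=0: 60
Match at i=0, j=10: x = 0·11 + 10 = 10.

10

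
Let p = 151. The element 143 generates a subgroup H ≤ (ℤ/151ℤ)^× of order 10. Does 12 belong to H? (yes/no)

no

12 ∈ ⟨143⟩ iff 12^10 ≡ 1 (mod 151), since |⟨143⟩| = 10.
12^10 mod 151 = 105.
Since 105 ≠ 1, 12 does not lie in the subgroup.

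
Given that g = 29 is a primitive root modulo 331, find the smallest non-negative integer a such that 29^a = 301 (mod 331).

103

Baby-step giant-step with m = ceil(sqrt(330)) = 19.
Baby table (29^j mod 331 for j=0..18):
  0:1  1:29  2:179  3:226  4:265  5:72  6:102  7:310
  8:53  9:213  10:219  11:62  12:143  13:175  14:110  15:211
  16:161  17:35  18:22
Giant step factor: 29^(-19) ≡ 262 (mod 331).
Scan 301·262^i mod 331 for i = 0, 1, …:
  i=0: 301   i=1: 84   i=2: 162   i=3: 76
  i=4: 52   i=5: 53
Match at i=5, j=8: a = 5·19 + 8 = 103.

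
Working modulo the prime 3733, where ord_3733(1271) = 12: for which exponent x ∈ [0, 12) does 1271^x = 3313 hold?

5

Successive powers of 1271 modulo 3733:
  1271^0=1  1271^1=1271  1271^2=2785  1271^3=851  1271^4=2784  1271^5=3313
So 1271^5 ≡ 3313 (mod 3733), giving x = 5.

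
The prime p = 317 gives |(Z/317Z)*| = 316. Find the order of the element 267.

316

The order of 267 must divide p − 1 = 316 = 2^2 · 79.
Divisors: 1, 2, 4, 79, 158, 316.
Check each in increasing order: 267^1 ≡ 267;  267^2 ≡ 281;  267^4 ≡ 28;  267^79 ≡ 203;  267^158 ≡ 316;  267^316 ≡ 1.
Smallest exponent giving 1 is 316.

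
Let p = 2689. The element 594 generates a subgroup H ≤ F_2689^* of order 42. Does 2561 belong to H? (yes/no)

no

2561 ∈ ⟨594⟩ iff 2561^42 ≡ 1 (mod 2689), since |⟨594⟩| = 42.
2561^42 mod 2689 = 2223.
Since 2223 ≠ 1, 2561 does not lie in the subgroup.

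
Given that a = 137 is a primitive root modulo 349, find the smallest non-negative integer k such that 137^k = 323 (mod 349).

22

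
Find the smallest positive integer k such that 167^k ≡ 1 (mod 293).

146

The order of 167 must divide p − 1 = 292 = 2^2 · 73.
Divisors: 1, 2, 4, 73, 146, 292.
Check each in increasing order: 167^1 ≡ 167;  167^2 ≡ 54;  167^4 ≡ 279;  167^73 ≡ 292;  167^146 ≡ 1.
Smallest exponent giving 1 is 146.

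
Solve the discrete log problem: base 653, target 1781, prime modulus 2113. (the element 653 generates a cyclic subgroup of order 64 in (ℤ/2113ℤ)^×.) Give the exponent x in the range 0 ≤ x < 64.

10

Successive powers of 653 modulo 2113:
  653^0=1  653^1=653  653^2=1696  653^3=276  653^4=623  653^5=1123
  653^6=108  653^7=795  653^8=1450  653^9=226  653^10=1781
So 653^10 ≡ 1781 (mod 2113), giving x = 10.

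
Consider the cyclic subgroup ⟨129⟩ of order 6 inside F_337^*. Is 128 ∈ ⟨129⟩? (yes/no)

yes

128 ∈ ⟨129⟩ iff 128^6 ≡ 1 (mod 337), since |⟨129⟩| = 6.
128^6 mod 337 = 1.
Since 1 = 1, 128 lies in the subgroup.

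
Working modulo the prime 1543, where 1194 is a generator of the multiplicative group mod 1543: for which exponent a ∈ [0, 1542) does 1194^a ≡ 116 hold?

Baby-step giant-step with m = ceil(sqrt(1542)) = 40.
Baby table (1194^j mod 1543 for j=0..39):
  0:1  1:1194  2:1447  3:1101  4:1501  5:771  6:946  7:48
  8:221  9:21  10:386  11:1070  12:1519  13:661  14:761  15:1350
  16:1008  17:12  18:441  19:391  20:868  21:1039  22:1537  23:551
  24:576  25:1109  26:252  27:3  28:496  29:1255  30:217  31:1417
  32:770  33:1295  34:144  35:663  36:63  37:1158  38:124  39:1471
Giant step factor: 1194^(-40) ≡ 256 (mod 1543).
Scan 116·256^i mod 1543 for i = 0, 1, …:
  i=0: 116   i=1: 379   i=2: 1358   i=3: 473
  i=4: 734   i=5: 1201   i=6: 399   i=7: 306
  i=8: 1186   i=9: 1188     …   i=21: 446
  i=22: 1537
Match at i=22, j=22: a = 22·40 + 22 = 902.

902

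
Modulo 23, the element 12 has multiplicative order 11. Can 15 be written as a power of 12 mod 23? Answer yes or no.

no

⟨12⟩ has order 11; its elements mod 23 are {1, 2, 3, 4, 6, 8, 9, 12, 13, 16, 18}.
15 is not in this set.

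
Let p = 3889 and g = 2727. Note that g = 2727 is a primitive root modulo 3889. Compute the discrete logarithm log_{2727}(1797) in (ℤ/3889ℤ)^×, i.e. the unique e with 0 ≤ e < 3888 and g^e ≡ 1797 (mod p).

423

Baby-step giant-step with m = ceil(sqrt(3888)) = 63.
Baby table (2727^j mod 3889 for j=0..62):
  0:1  1:2727  2:761  3:2410  4:3549  5:2291  6:1823  7:1179
  8:2819  9:2749  10:2420  11:3596  12:2123  13:2589  14:1668  15:2395
  16:1534  17:2543  18:674  19:2390  20:3455  21:2627  22:291  23:201
  24:3667  25:1290  26:2174  27:1662  28:1589  29:857  30:3639  31:2714
  32:311  33:295  34:3331  35:2822  36:3152  37:814  38:3048  39:1103
  40:1684  41:3248  42:2043  43:2213  44:3012  45:156  46:1511  47:2046
  48:2616  49:1406  50:3497  51:491  52:1141  53:307  54:1054  55:287
  56:960  57:623  58:3317  59:3534  60:276  61:2075  62:30
Giant step factor: 2727^(-63) ≡ 2703 (mod 3889).
Scan 1797·2703^i mod 3889 for i = 0, 1, …:
  i=0: 1797   i=1: 3819   i=2: 1351   i=3: 3871
  i=4: 1903   i=5: 2551   i=6: 156
Match at i=6, j=45: e = 6·63 + 45 = 423.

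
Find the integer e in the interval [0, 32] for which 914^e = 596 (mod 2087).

Compute 914^0 mod 2087 = 1, then multiply by 914 repeatedly:
  914^0=1  914^1=914  914^2=596
Found 596 at exponent 2.

2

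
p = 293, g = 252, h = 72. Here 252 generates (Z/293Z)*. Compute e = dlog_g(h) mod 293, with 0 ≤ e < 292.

265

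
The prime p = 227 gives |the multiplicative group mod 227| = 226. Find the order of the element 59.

113

The order of 59 must divide p − 1 = 226 = 2 · 113.
Divisors: 1, 2, 113, 226.
Check each in increasing order: 59^1 ≡ 59;  59^2 ≡ 76;  59^113 ≡ 1.
Smallest exponent giving 1 is 113.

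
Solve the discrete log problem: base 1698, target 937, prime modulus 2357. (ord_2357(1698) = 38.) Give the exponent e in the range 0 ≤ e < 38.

31

Successive powers of 1698 modulo 2357:
  1698^0=1  1698^1=1698  1698^2=593  1698^3=475  1698^4=456  1698^5=1192
  1698^6=1710  1698^7=2113  1698^8=520  1698^9=1442  1698^10=1950  1698^11=1872
  1698^12=1420  1698^13=2306  1698^14=611  1698^15=398  1698^16=1702  1698^17=314
  1698^18=490  1698^19=2356  1698^20=659  1698^21=1764  1698^22=1882  1698^23=1901
  1698^24=1165  1698^25=647  1698^26=244  1698^27=1837  1698^28=915  1698^29=407
  1698^30=485  1698^31=937
So 1698^31 ≡ 937 (mod 2357), giving e = 31.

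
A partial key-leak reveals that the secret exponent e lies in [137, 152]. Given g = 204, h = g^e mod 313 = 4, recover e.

Compute 204^137 mod 313 = 127, then multiply by 204 repeatedly:
  204^137=127  204^138=242  204^139=227  204^140=297  204^141=179
  204^142=208  204^143=177  204^144=113  204^145=203  204^146=96
  204^147=178  204^148=4
Found 4 at exponent 148.

148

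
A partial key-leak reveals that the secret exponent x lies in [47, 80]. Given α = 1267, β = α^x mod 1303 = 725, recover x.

59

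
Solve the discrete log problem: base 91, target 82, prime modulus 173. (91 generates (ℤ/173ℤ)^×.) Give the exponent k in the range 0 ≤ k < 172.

87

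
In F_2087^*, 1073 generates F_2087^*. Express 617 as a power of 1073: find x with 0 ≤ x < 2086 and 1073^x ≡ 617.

1520

Baby-step giant-step with m = ceil(sqrt(2086)) = 46.
Baby table (1073^j mod 2087 for j=0..45):
  0:1  1:1073  2:1392  3:1411  4:928  5:245  6:2010  7:859
  8:1340  9:1964  10:1589  11:2005  12:1755  13:641  14:1170  15:1123
  16:780  17:53  18:520  19:731  20:1738  21:1183  22:463  23:93
  24:1700  25:62  26:1829  27:737  28:1915  29:1187  30:581  31:1487
  32:1083  33:1687  34:722  35:429  36:1177  37:286  38:89  39:1582
  40:755  41:359  42:1199  43:935  44:1495  45:1319
Giant step factor: 1073^(-46) ≡ 1983 (mod 2087).
Scan 617·1983^i mod 2087 for i = 0, 1, …:
  i=0: 617   i=1: 529   i=2: 1333   i=3: 1197
  i=4: 732   i=5: 1091   i=6: 1321   i=7: 358
  i=8: 334   i=9: 743     …   i=32: 1592
  i=33: 1392
Match at i=33, j=2: x = 33·46 + 2 = 1520.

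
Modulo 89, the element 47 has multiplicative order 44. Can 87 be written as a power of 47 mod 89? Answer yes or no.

yes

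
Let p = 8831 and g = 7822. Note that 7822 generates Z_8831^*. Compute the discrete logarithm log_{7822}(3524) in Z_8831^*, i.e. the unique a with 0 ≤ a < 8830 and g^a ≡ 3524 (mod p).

6880

Baby-step giant-step with m = ceil(sqrt(8830)) = 94.
Baby table (7822^j mod 8831 for j=0..93):
  0:1  1:7822  2:2516  3:4684  4:7260  5:4390  6:3652  7:6490
  8:4192  9:321  10:2858  11:4015  12:2294  13:7907  14:5061  15:6600
  16:8005  17:3320  18:5900  19:7825  20:8320  21:3401  22:3650  23:8508
  24:7991  25:8615  26:6000  27:4066  28:3821  29:3758  30:5508  31:5958
  32:2289  33:4121  34:1312  35:842  36:7029  37:7863  38:5302  39:1868
  40:5022  41:1796  42:7022  43:6095  44:5352  45:4404  46:7188  47:6390
  48:7951  49:4820  50:2501  51:2157  52:4844  53:4778  54:724  55:2457
  56:2398  57:112  58:1795  59:8031  60:3579  61:668  62:5975  63:2798
  64:2738  65:1461  66:628  67:2180  68:8130  69:829  70:2484  71:1648
  72:6227  73:4629  74:938  75:7306  76:2131  77:4585  78:1179  79:2574
  80:7979  81:3061  82:2301  83:844  84:5011  85:4064  86:5839  87:7557
  88:4971  89:269  90:2340  91:5648  92:5994  93:1289
Giant step factor: 7822^(-94) ≡ 271 (mod 8831).
Scan 3524·271^i mod 8831 for i = 0, 1, …:
  i=0: 3524   i=1: 1256   i=2: 4798   i=3: 2101
  i=4: 4187   i=5: 4309   i=6: 2047   i=7: 7215
  i=8: 3614   i=9: 7984     …   i=72: 1423
  i=73: 5900
Match at i=73, j=18: a = 73·94 + 18 = 6880.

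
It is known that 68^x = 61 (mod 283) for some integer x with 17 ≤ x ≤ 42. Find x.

Compute 68^17 mod 283 = 220, then multiply by 68 repeatedly:
  68^17=220  68^18=244  68^19=178  68^20=218  68^21=108
  68^22=269  68^23=180  68^24=71  68^25=17  68^26=24
  68^27=217  68^28=40  68^29=173  68^30=161  68^31=194
  68^32=174  68^33=229  68^34=7  68^35=193  68^36=106
  68^37=133  68^38=271  68^39=33  68^40=263  68^41=55
  68^42=61
Found 61 at exponent 42.

42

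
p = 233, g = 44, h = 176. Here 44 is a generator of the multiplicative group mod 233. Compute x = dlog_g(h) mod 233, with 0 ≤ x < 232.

113

Baby-step giant-step with m = ceil(sqrt(232)) = 16.
Baby table (44^j mod 233 for j=0..15):
  0:1  1:44  2:72  3:139  4:58  5:222  6:215  7:140
  8:102  9:61  10:121  11:198  12:91  13:43  14:28  15:67
Giant step factor: 44^(-16) ≡ 23 (mod 233).
Scan 176·23^i mod 233 for i = 0, 1, …:
  i=0: 176   i=1: 87   i=2: 137   i=3: 122
  i=4: 10   i=5: 230   i=6: 164   i=7: 44
Match at i=7, j=1: x = 7·16 + 1 = 113.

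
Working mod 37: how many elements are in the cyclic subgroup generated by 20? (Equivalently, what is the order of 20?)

36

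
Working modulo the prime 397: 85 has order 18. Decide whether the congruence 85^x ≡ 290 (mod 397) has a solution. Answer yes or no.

⟨85⟩ has order 18; its elements mod 397 are {1, 14, 34, 35, 79, 85, 93, 111, 196, 201, 286, 304, 312, 318, 362, 363, 383, 396}.
290 is not in this set.

no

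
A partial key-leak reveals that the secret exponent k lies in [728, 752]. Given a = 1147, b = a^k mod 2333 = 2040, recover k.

751

Compute 1147^728 mod 2333 = 969, then multiply by 1147 repeatedly:
  1147^728=969  1147^729=935  1147^730=1598  1147^731=1501  1147^732=2226
  1147^733=920  1147^734=724  1147^735=2213  1147^736=7  1147^737=1030
  1147^738=912  1147^739=880  1147^740=1504  1147^741=1001  1147^742=311
  1147^743=2101  1147^744=2191  1147^745=436  1147^746=830  1147^747=146
  1147^748=1819  1147^749=691  1147^750=1690  1147^751=2040
Found 2040 at exponent 751.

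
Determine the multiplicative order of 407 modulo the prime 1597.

The order of 407 must divide p − 1 = 1596 = 2^2 · 3 · 7 · 19.
Divisors: 1, 2, 3, 4, 6, 7, 12, 14, 19, 21, 28, 38, 42, 57, 76, 84, 114, 133, 228, 266, 399, 532, 798, 1596.
Check each in increasing order: 407^1 ≡ 407;  407^2 ≡ 1158;  407^3 ≡ 191;  407^4 ≡ 1081;  407^6 ≡ 1347;  407^7 ≡ 458;  407^12 ≡ 217;  407^14 ≡ 557;  407^19 ≡ 372;  407^21 ≡ 1183;  407^28 ≡ 431;  407^38 ≡ 1042;  407^42 ≡ 517;  407^57 ≡ 1150;  407^76 ≡ 1401;  407^84 ≡ 590;  407^114 ≡ 184;  407^133 ≡ 1374;  407^228 ≡ 319;  407^266 ≡ 222;  407^399 ≡ 1.
Smallest exponent giving 1 is 399.

399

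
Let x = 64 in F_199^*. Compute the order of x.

The order of 64 must divide p − 1 = 198 = 2 · 3^2 · 11.
Divisors: 1, 2, 3, 6, 9, 11, 18, 22, 33, 66, 99, 198.
Check each in increasing order: 64^1 ≡ 64;  64^2 ≡ 116;  64^3 ≡ 61;  64^6 ≡ 139;  64^9 ≡ 121;  64^11 ≡ 106;  64^18 ≡ 114;  64^22 ≡ 92;  64^33 ≡ 1.
Smallest exponent giving 1 is 33.

33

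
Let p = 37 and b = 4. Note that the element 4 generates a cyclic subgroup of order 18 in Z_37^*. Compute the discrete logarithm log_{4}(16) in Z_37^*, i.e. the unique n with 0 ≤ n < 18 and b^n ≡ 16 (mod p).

2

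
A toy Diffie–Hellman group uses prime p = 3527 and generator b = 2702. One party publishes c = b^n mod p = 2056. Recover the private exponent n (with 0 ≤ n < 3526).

Baby-step giant-step with m = ceil(sqrt(3526)) = 60.
Baby table (2702^j mod 3527 for j=0..59):
  0:1  1:2702  2:3441  3:410  4:342  5:10  6:2331  7:2667
  8:573  9:3420  10:100  11:2148  12:1981  13:2203  14:2457  15:1000
  16:318  17:2175  18:868  19:3408  20:2946  21:3180  22:588  23:1626
  24:2337  25:1244  26:57  27:2353  28:2152  29:2208  30:1859  31:570
  32:2368  33:358  34:918  35:955  36:2173  37:2518  38:53  39:2126
  40:2496  41:568  42:491  43:530  44:98  45:271  46:2153  47:1383
  48:1773  49:980  50:2710  51:368  52:3249  53:95  54:2746  55:2411
  56:153  57:747  58:950  59:2771
Giant step factor: 2702^(-60) ≡ 2662 (mod 3527).
Scan 2056·2662^i mod 3527 for i = 0, 1, …:
  i=0: 2056   i=1: 2695   i=2: 172   i=3: 2881
  i=4: 1524   i=5: 838   i=6: 1692   i=7: 125
  i=8: 1212   i=9: 2666   i=10: 568
Match at i=10, j=41: n = 10·60 + 41 = 641.

641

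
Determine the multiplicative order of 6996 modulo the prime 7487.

7486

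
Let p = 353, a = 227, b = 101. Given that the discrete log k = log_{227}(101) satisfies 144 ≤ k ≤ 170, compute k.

Compute 227^144 mod 353 = 295, then multiply by 227 repeatedly:
  227^144=295  227^145=248  227^146=169  227^147=239  227^148=244
  227^149=320  227^150=275  227^151=297  227^152=349  227^153=151
  227^154=36  227^155=53  227^156=29  227^157=229  227^158=92
  227^159=57  227^160=231  227^161=193  227^162=39  227^163=28
  227^164=2  227^165=101
Found 101 at exponent 165.

165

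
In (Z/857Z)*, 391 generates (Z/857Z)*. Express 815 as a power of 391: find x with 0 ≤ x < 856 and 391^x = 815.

4

Successive powers of 391 modulo 857:
  391^0=1  391^1=391  391^2=335  391^3=721  391^4=815
So 391^4 ≡ 815 (mod 857), giving x = 4.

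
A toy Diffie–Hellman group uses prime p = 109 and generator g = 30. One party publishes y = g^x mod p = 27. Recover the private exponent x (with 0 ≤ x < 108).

96

Baby-step giant-step with m = ceil(sqrt(108)) = 11.
Baby table (30^j mod 109 for j=0..10):
  0:1  1:30  2:28  3:77  4:21  5:85  6:43  7:91
  8:5  9:41  10:31
Giant step factor: 30^(-11) ≡ 47 (mod 109).
Scan 27·47^i mod 109 for i = 0, 1, …:
  i=0: 27   i=1: 70   i=2: 20   i=3: 68
  i=4: 35   i=5: 10   i=6: 34   i=7: 72
  i=8: 5
Match at i=8, j=8: x = 8·11 + 8 = 96.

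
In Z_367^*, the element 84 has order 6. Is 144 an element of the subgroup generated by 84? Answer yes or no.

144 ∈ ⟨84⟩ iff 144^6 ≡ 1 (mod 367), since |⟨84⟩| = 6.
144^6 mod 367 = 46.
Since 46 ≠ 1, 144 does not lie in the subgroup.

no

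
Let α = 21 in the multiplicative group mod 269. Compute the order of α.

67

The order of 21 must divide p − 1 = 268 = 2^2 · 67.
Divisors: 1, 2, 4, 67, 134, 268.
Check each in increasing order: 21^1 ≡ 21;  21^2 ≡ 172;  21^4 ≡ 263;  21^67 ≡ 1.
Smallest exponent giving 1 is 67.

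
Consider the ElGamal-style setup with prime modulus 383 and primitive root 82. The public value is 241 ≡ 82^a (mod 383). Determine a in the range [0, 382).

245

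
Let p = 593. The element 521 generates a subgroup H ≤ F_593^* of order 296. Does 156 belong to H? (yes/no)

yes

156 ∈ ⟨521⟩ iff 156^296 ≡ 1 (mod 593), since |⟨521⟩| = 296.
156^296 mod 593 = 1.
Since 1 = 1, 156 lies in the subgroup.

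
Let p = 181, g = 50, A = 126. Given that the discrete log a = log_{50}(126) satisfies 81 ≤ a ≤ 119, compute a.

116

Compute 50^81 mod 181 = 159, then multiply by 50 repeatedly:
  50^81=159  50^82=167  50^83=24  50^84=114  50^85=89
  50^86=106  50^87=51  50^88=16  50^89=76  50^90=180
  50^91=131  50^92=34  50^93=71  50^94=111  50^95=120
  50^96=27  50^97=83  50^98=168  50^99=74  50^100=80
  50^101=18  50^102=176  50^103=112  50^104=170  50^105=174
  50^106=12  50^107=57  50^108=135  50^109=53  50^110=116
  50^111=8  50^112=38  50^113=90  50^114=156  50^115=17
  50^116=126
Found 126 at exponent 116.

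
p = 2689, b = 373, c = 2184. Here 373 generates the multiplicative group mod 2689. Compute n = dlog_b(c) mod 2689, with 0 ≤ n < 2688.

837

Baby-step giant-step with m = ceil(sqrt(2688)) = 52.
Baby table (373^j mod 2689 for j=0..51):
  0:1  1:373  2:1990  3:106  4:1892  5:1198  6:480  7:1566
  8:605  9:2478  10:1967  11:2283  12:1835  13:1449  14:2677  15:902
  16:321  17:1417  18:1497  19:1758  20:2307  21:31  22:807  23:2532
  24:597  25:2183  26:2181  27:1435  28:144  29:2621  30:1526  31:1819
  32:859  33:416  34:1895  35:2317  36:1072  37:1884  38:903  39:694
  40:718  41:1603  42:961  43:816  44:511  45:2373  46:448  47:386
  48:1461  49:1775  50:581  51:1593
Giant step factor: 373^(-52) ≡ 1647 (mod 2689).
Scan 2184·1647^i mod 2689 for i = 0, 1, …:
  i=0: 2184   i=1: 1855   i=2: 481   i=3: 1641
  i=4: 282   i=5: 1946   i=6: 2463   i=7: 1549
  i=8: 2031   i=9: 2630     …   i=15: 964
  i=16: 1198
Match at i=16, j=5: n = 16·52 + 5 = 837.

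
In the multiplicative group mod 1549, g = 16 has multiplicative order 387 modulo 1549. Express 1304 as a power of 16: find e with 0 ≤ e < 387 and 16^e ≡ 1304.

Baby-step giant-step with m = ceil(sqrt(387)) = 20.
Baby table (16^j mod 1549 for j=0..19):
  0:1  1:16  2:256  3:998  4:478  5:1452  6:1546  7:1501
  8:781  9:104  10:115  11:291  12:9  13:144  14:755  15:1237
  16:1204  17:676  18:1522  19:1117
Giant step factor: 16^(-20) ≡ 331 (mod 1549).
Scan 1304·331^i mod 1549 for i = 0, 1, …:
  i=0: 1304   i=1: 1002   i=2: 176   i=3: 943
  i=4: 784   i=5: 821   i=6: 676
Match at i=6, j=17: e = 6·20 + 17 = 137.

137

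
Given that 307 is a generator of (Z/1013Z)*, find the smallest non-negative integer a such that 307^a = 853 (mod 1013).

750

Baby-step giant-step with m = ceil(sqrt(1012)) = 32.
Baby table (307^j mod 1013 for j=0..31):
  0:1  1:307  2:40  3:124  4:587  5:908  6:181  7:865
  8:149  9:158  10:895  11:242  12:345  13:563  14:631  15:234
  16:928  17:243  18:652  19:603  20:755  21:821  22:823  23:424
  24:504  25:752  26:913  27:703  28:52  29:769  30:54  31:370
Giant step factor: 307^(-32) ≡ 189 (mod 1013).
Scan 853·189^i mod 1013 for i = 0, 1, …:
  i=0: 853   i=1: 150   i=2: 999   i=3: 393
  i=4: 328   i=5: 199   i=6: 130   i=7: 258
  i=8: 138   i=9: 757     …   i=22: 475
  i=23: 631
Match at i=23, j=14: a = 23·32 + 14 = 750.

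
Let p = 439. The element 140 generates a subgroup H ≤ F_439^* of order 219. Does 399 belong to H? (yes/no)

399 ∈ ⟨140⟩ iff 399^219 ≡ 1 (mod 439), since |⟨140⟩| = 219.
399^219 mod 439 = 438.
Since 438 ≠ 1, 399 does not lie in the subgroup.

no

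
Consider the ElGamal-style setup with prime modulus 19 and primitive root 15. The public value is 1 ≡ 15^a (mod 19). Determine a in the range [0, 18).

0

Successive powers of 15 modulo 19:
  15^0=1
So 15^0 ≡ 1 (mod 19), giving a = 0.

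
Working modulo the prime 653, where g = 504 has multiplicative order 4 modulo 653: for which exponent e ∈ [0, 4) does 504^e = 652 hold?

2

Successive powers of 504 modulo 653:
  504^0=1  504^1=504  504^2=652
So 504^2 ≡ 652 (mod 653), giving e = 2.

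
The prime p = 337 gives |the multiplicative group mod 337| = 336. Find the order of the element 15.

336

The order of 15 must divide p − 1 = 336 = 2^4 · 3 · 7.
Divisors: 1, 2, 3, 4, 6, 7, 8, 12, 14, 16, 21, 24, 28, 42, 48, 56, 84, 112, 168, 336.
Check each in increasing order: 15^1 ≡ 15;  15^2 ≡ 225;  15^3 ≡ 5;  15^4 ≡ 75;  15^6 ≡ 25;  15^7 ≡ 38;  15^8 ≡ 233;  15^12 ≡ 288;  15^14 ≡ 96;  15^16 ≡ 32;  15^21 ≡ 278;  15^24 ≡ 42;  15^28 ≡ 117;  15^42 ≡ 111;  15^48 ≡ 79;  15^56 ≡ 209;  15^84 ≡ 189;  15^112 ≡ 208;  15^168 ≡ 336;  15^336 ≡ 1.
Smallest exponent giving 1 is 336.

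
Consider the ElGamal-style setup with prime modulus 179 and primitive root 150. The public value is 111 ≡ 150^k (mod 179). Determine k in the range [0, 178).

15

Successive powers of 150 modulo 179:
  150^0=1  150^1=150  150^2=125  150^3=134  150^4=52  150^5=103
  150^6=56  150^7=166  150^8=19  150^9=165  150^10=48  150^11=40
  150^12=93  150^13=167  150^14=169  150^15=111
So 150^15 ≡ 111 (mod 179), giving k = 15.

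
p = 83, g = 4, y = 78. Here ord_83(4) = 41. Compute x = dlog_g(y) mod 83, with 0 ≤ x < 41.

34

Baby-step giant-step with m = ceil(sqrt(41)) = 7.
Baby table (4^j mod 83 for j=0..6):
  0:1  1:4  2:16  3:64  4:7  5:28  6:29
Giant step factor: 4^(-7) ≡ 78 (mod 83).
Scan 78·78^i mod 83 for i = 0, 1, …:
  i=0: 78   i=1: 25   i=2: 41   i=3: 44
  i=4: 29
Match at i=4, j=6: x = 4·7 + 6 = 34.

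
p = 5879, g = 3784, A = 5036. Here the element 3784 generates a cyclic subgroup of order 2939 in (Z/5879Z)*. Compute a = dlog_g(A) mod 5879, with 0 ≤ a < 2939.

541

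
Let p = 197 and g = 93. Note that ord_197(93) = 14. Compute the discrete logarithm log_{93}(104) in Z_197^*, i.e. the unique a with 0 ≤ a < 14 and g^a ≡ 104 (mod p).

8

Successive powers of 93 modulo 197:
  93^0=1  93^1=93  93^2=178  93^3=6  93^4=164  93^5=83
  93^6=36  93^7=196  93^8=104
So 93^8 ≡ 104 (mod 197), giving a = 8.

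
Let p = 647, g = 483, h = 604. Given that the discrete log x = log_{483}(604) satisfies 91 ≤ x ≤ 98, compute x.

95

Compute 483^91 mod 647 = 71, then multiply by 483 repeatedly:
  483^91=71  483^92=2  483^93=319  483^94=91  483^95=604
Found 604 at exponent 95.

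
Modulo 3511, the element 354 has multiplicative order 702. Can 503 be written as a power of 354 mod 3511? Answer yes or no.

yes

503 ∈ ⟨354⟩ iff 503^702 ≡ 1 (mod 3511), since |⟨354⟩| = 702.
503^702 mod 3511 = 1.
Since 1 = 1, 503 lies in the subgroup.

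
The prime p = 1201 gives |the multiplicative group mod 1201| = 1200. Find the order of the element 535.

48

The order of 535 must divide p − 1 = 1200 = 2^4 · 3 · 5^2.
Divisors: 1, 2, 3, 4, 5, 6, 8, 10, 12, 15, 16, 20, 24, 25, 30, 40, 48, 50, 60, 75, 80, 100, 120, 150, 200, 240, 300, 400, 600, 1200.
Check each in increasing order: 535^1 ≡ 535;  535^2 ≡ 387;  535^3 ≡ 473;  535^4 ≡ 845;  535^5 ≡ 499;  535^6 ≡ 343;  535^8 ≡ 631;  535^10 ≡ 394;  535^12 ≡ 1152;  535^15 ≡ 843;  535^16 ≡ 630;  535^20 ≡ 307;  535^24 ≡ 1200;  535^25 ≡ 666;  535^30 ≡ 858;  535^40 ≡ 571;  535^48 ≡ 1.
Smallest exponent giving 1 is 48.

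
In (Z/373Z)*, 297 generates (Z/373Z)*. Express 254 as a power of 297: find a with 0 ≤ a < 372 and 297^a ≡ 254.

210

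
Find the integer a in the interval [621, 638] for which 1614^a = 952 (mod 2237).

626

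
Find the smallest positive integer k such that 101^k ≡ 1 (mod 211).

21

The order of 101 must divide p − 1 = 210 = 2 · 3 · 5 · 7.
Divisors: 1, 2, 3, 5, 6, 7, 10, 14, 15, 21, 30, 35, 42, 70, 105, 210.
Check each in increasing order: 101^1 ≡ 101;  101^2 ≡ 73;  101^3 ≡ 199;  101^5 ≡ 179;  101^6 ≡ 144;  101^7 ≡ 196;  101^10 ≡ 180;  101^14 ≡ 14;  101^15 ≡ 148;  101^21 ≡ 1.
Smallest exponent giving 1 is 21.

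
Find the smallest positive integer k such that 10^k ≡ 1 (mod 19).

18

The order of 10 must divide p − 1 = 18 = 2 · 3^2.
Divisors: 1, 2, 3, 6, 9, 18.
Check each in increasing order: 10^1 ≡ 10;  10^2 ≡ 5;  10^3 ≡ 12;  10^6 ≡ 11;  10^9 ≡ 18;  10^18 ≡ 1.
Smallest exponent giving 1 is 18.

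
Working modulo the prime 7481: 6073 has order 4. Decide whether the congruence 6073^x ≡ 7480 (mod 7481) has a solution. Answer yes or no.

⟨6073⟩ has order 4; its elements mod 7481 are {1, 1408, 6073, 7480}.
7480 is in this set.

yes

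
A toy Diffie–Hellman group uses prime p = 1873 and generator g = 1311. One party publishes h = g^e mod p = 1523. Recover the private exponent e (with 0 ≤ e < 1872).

Baby-step giant-step with m = ceil(sqrt(1872)) = 44.
Baby table (1311^j mod 1873 for j=0..43):
  0:1  1:1311  2:1180  3:1755  4:761  5:1235  6:813  7:106
  8:364  9:1462  10:603  11:127  12:1673  13:20  14:1871  15:1124
  16:1386  17:236  18:351  19:1276  20:247  21:1661  22:1145  23:822
  24:667  25:1619  26:400  27:1833  28:4  29:1498  30:974  31:1401
  32:1171  33:1194  34:1379  35:424  36:1456  37:229  38:539  39:508
  40:1073  41:80  42:1865  43:750
Giant step factor: 1311^(-44) ≡ 924 (mod 1873).
Scan 1523·924^i mod 1873 for i = 0, 1, …:
  i=0: 1523   i=1: 629   i=2: 566   i=3: 417
  i=4: 1343   i=5: 1006   i=6: 536   i=7: 792
  i=8: 1338   i=9: 132     …   i=24: 988
  i=25: 761
Match at i=25, j=4: e = 25·44 + 4 = 1104.

1104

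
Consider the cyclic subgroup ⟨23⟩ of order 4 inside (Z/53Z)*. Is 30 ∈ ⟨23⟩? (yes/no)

yes

⟨23⟩ has order 4; its elements mod 53 are {1, 23, 30, 52}.
30 is in this set.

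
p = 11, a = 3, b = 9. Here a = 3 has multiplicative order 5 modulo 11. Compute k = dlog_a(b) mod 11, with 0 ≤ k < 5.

2

Successive powers of 3 modulo 11:
  3^0=1  3^1=3  3^2=9
So 3^2 ≡ 9 (mod 11), giving k = 2.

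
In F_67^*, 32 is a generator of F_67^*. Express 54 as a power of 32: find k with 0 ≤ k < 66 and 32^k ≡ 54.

50

Baby-step giant-step with m = ceil(sqrt(66)) = 9.
Baby table (32^j mod 67 for j=0..8):
  0:1  1:32  2:19  3:5  4:26  5:28  6:25  7:63
  8:6
Giant step factor: 32^(-9) ≡ 52 (mod 67).
Scan 54·52^i mod 67 for i = 0, 1, …:
  i=0: 54   i=1: 61   i=2: 23   i=3: 57
  i=4: 16   i=5: 28
Match at i=5, j=5: k = 5·9 + 5 = 50.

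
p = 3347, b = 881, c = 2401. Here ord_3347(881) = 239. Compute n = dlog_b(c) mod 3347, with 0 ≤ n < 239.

162

Baby-step giant-step with m = ceil(sqrt(239)) = 16.
Baby table (881^j mod 3347 for j=0..15):
  0:1  1:881  2:3004  3:2394  4:504  5:2220  6:1172  7:1656
  8:2991  9:982  10:1616  11:1221  12:1314  13:2919  14:1143  15:2883
Giant step factor: 881^(-16) ≡ 1733 (mod 3347).
Scan 2401·1733^i mod 3347 for i = 0, 1, …:
  i=0: 2401   i=1: 612   i=2: 2944   i=3: 1124
  i=4: 3285   i=5: 3005   i=6: 3080   i=7: 2522
  i=8: 2791   i=9: 388   i=10: 3004
Match at i=10, j=2: n = 10·16 + 2 = 162.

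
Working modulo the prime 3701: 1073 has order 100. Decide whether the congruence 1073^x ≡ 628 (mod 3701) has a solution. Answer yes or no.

628 ∈ ⟨1073⟩ iff 628^100 ≡ 1 (mod 3701), since |⟨1073⟩| = 100.
628^100 mod 3701 = 2381.
Since 2381 ≠ 1, 628 does not lie in the subgroup.

no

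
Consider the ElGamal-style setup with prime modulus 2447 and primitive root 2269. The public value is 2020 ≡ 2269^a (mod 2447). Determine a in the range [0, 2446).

611

Baby-step giant-step with m = ceil(sqrt(2446)) = 50.
Baby table (2269^j mod 2447 for j=0..49):
  0:1  1:2269  2:2320  3:583  4:1447  5:1816  6:2203  7:1833
  8:1624  9:2121  10:1747  11:2250  12:808  13:549  14:158  15:1240
  16:1957  17:1575  18:1055  19:629  20:600  21:868  22:2104  23:2326
  24:1962  25:685  26:420  27:1097  28:494  29:160  30:884  31:1703
  32:294  33:1502  34:1814  35:112  36:2087  37:458  38:1674  39:562
  40:291  41:2036  42:2195  43:810  44:193  45:2351  46:2406  47:2404
  48:313  49:567
Giant step factor: 2269^(-50) ≡ 192 (mod 2447).
Scan 2020·192^i mod 2447 for i = 0, 1, …:
  i=0: 2020   i=1: 1214   i=2: 623   i=3: 2160
  i=4: 1177   i=5: 860   i=6: 1171   i=7: 2155
  i=8: 217   i=9: 65   i=10: 245   i=11: 547
  i=12: 2250
Match at i=12, j=11: a = 12·50 + 11 = 611.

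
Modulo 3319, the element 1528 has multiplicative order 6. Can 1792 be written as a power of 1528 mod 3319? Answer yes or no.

⟨1528⟩ has order 6; its elements mod 3319 are {1, 1527, 1528, 1791, 1792, 3318}.
1792 is in this set.

yes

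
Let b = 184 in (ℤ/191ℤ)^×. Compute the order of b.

5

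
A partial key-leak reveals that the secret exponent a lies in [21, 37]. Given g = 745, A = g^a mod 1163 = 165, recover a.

23

Compute 745^21 mod 1163 = 1049, then multiply by 745 repeatedly:
  745^21=1049  745^22=1132  745^23=165
Found 165 at exponent 23.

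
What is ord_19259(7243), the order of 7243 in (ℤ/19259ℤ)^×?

The order of 7243 must divide p − 1 = 19258 = 2 · 9629.
Divisors: 1, 2, 9629, 19258.
Check each in increasing order: 7243^1 ≡ 7243;  7243^2 ≡ 18792;  7243^9629 ≡ 1.
Smallest exponent giving 1 is 9629.

9629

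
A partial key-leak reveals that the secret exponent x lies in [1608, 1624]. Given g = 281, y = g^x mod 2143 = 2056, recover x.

Compute 281^1608 mod 2143 = 1769, then multiply by 281 repeatedly:
  281^1608=1769  281^1609=2056
Found 2056 at exponent 1609.

1609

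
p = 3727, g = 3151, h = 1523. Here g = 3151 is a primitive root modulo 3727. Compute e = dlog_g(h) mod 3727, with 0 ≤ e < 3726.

Baby-step giant-step with m = ceil(sqrt(3726)) = 62.
Baby table (3151^j mod 3727 for j=0..61):
  0:1  1:3151  2:73  3:2676  4:1602  5:1544  6:1409  7:902
  8:2228  9:2487  10:2383  11:2655  12:2517  13:11  14:1118  15:803
  16:3347  17:2714  18:2076  19:591  20:2468  21:2146  22:1268  23:124
  24:3116  25:1598  26:121  27:1117  28:1379  29:3274  30:38  31:474
  32:2774  33:1059  34:1244  35:2767  36:1364  37:733  38:2670  39:1331
  40:1106  41:261  42:2471  43:418  44:1487  45:698  46:468  47:2503
  48:621  49:96  50:609  51:3281  52:3460  53:985  54:2871  55:1092
  56:871  57:1449  58:224  59:1421  60:1444  61:3104
Giant step factor: 3151^(-62) ≡ 60 (mod 3727).
Scan 1523·60^i mod 3727 for i = 0, 1, …:
  i=0: 1523   i=1: 1932   i=2: 383   i=3: 618
  i=4: 3537   i=5: 3508   i=6: 1768   i=7: 1724
  i=8: 2811   i=9: 945     …   i=55: 2694
  i=56: 1379
Match at i=56, j=28: e = 56·62 + 28 = 3500.

3500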